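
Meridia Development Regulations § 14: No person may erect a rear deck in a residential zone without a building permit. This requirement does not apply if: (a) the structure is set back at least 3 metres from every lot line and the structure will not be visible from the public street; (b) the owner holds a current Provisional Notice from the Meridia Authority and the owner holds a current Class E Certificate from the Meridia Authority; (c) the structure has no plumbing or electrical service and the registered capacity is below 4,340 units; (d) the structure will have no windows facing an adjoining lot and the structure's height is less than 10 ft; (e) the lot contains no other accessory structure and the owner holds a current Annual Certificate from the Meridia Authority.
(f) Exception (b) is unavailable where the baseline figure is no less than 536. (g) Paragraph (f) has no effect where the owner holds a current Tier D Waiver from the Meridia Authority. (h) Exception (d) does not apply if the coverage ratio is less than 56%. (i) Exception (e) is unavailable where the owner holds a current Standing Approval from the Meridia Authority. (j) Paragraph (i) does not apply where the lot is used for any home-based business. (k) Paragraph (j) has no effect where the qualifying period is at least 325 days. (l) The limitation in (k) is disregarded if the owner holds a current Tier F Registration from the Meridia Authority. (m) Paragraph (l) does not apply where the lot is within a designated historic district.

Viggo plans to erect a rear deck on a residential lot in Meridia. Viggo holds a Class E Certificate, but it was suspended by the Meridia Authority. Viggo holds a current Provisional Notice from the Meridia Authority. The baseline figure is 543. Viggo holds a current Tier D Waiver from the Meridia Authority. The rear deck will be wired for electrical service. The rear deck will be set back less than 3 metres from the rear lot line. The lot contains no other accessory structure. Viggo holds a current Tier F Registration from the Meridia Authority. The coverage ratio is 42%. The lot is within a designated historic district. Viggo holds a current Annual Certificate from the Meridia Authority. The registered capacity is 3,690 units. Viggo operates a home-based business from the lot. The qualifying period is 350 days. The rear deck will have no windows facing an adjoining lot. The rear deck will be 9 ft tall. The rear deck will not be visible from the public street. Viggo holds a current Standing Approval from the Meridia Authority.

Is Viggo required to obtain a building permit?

Yes — Viggo must obtain a building permit.

Exception (a) fails — the rear setback is under 3 m.
Exception (b) fails — the Class E Certificate is not current.
Exception (c) does not apply: electrical service is planned.
Exception (d) is satisfied on its face — no windows face an adjoining lot; the structure's height is 9 ft, less than the 10 ft limit. But: (h) operates against (d): the coverage ratio is 42%, less than the 56% limit. (d) is therefore removed.
All of (e)'s requirements are met (the lot has no other accessory structure; a current Annual Certificate is held). However, paragraphs (i)–(m) must be considered: (i) is engaged — a current Standing Approval is held. (j) would limit (i) — a home-based business operates on the lot — but (k) sets (j) aside: (k) operates against (j): the qualifying period is 350 days, meeting the 325 days threshold. (l) is engaged (a current Tier F Registration is held), but is displaced by (m): (m) is engaged — the lot is in a historic district. So (e) is unavailable.
No exception displaces § 14.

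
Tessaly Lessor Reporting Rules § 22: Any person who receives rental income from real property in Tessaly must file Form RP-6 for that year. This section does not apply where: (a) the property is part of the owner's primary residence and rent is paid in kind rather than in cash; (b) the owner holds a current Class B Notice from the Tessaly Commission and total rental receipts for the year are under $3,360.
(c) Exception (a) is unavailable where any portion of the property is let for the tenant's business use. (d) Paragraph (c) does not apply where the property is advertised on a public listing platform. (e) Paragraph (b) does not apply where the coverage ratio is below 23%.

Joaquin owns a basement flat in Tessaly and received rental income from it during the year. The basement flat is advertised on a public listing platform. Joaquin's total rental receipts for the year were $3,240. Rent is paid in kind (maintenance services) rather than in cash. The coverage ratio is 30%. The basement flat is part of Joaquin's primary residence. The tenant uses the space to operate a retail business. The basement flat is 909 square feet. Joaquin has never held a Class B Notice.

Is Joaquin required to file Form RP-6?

No — exception (a) applies; Joaquin is not required to file Form RP-6.

Exception (a) is satisfied on its face — the basement flat is part of the primary residence; rent is paid in kind. As to paragraphs (c)–(d): (c) would limit (a) — the space is let for business use — but (d) sets (c) aside: (d) is triggered — the property is publicly advertised. Exception (a) stands.
Exception (b) fails — there is no Class B Notice in force.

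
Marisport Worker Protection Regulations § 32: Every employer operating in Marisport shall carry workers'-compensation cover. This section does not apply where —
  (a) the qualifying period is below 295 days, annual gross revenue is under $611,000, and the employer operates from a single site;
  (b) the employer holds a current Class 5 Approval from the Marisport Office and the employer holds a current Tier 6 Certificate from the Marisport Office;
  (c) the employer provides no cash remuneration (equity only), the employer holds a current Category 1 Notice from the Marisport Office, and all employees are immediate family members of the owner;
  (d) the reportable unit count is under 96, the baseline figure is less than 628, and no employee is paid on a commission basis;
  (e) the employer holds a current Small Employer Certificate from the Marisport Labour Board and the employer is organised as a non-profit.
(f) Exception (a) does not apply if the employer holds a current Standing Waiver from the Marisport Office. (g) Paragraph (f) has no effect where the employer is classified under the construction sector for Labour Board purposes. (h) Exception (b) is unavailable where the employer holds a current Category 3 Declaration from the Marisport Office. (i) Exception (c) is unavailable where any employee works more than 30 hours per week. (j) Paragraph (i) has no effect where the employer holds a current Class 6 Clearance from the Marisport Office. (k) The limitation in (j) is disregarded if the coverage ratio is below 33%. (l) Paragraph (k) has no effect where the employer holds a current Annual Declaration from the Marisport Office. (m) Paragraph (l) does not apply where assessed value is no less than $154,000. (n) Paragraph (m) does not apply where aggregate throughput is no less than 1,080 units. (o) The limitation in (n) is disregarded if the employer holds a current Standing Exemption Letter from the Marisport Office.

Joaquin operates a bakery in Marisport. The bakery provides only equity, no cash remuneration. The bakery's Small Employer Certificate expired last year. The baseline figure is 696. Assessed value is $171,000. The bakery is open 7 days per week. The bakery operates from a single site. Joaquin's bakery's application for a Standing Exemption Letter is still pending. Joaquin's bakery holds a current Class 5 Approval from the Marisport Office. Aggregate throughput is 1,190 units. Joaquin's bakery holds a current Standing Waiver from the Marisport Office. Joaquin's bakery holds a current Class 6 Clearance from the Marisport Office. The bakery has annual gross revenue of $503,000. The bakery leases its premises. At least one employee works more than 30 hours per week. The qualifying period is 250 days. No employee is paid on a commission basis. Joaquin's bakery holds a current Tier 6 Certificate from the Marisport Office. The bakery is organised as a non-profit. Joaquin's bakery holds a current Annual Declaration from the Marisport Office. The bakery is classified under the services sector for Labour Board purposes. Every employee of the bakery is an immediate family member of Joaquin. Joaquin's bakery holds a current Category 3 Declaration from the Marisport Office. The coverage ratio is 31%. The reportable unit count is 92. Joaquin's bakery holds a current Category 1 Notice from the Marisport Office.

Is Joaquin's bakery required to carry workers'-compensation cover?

No — exception (c) applies; Joaquin's bakery is not required to carry workers'-compensation cover.

Exception (a)'s conditions are all satisfied: the qualifying period is 250 days, below the 295 days limit; annual gross revenue is $503,000, under the $611,000 limit; the employer operates from a single site. But applying paragraphs (f)–(g): (f) operates — a current Standing Waiver is held. (g) is inapplicable (the bakery is classified under the services sector), so (f) stands. (a) is therefore removed.
Exception (b)'s conditions are all satisfied: a current Class 5 Approval is held; a current Tier 6 Certificate is held. But applying paragraph (h): (h) operates against (b): a current Category 3 Declaration is held. So (b) is unavailable.
Exception (c)'s conditions are all satisfied: remuneration is equity-only; a current Category 1 Notice is held; every employee is an immediate family member. Under paragraphs (i)–(o): (i) is engaged (at least one employee exceeds 30 hours/week), but is overridden by (j): (j) applies — a current Class 6 Clearance is held. (k) applies (the coverage ratio is 31%, below the 33% limit), but is overridden by (l): (l) operates against (k): a current Annual Declaration is held. (m) is engaged (assessed value is $171,000, meeting the $154,000 threshold), but is set aside by (n): (n) is engaged — aggregate throughput is 1,190 units, meeting the 1,080 units threshold. (o) is not engaged (the Standing Exemption Letter is not current), so (n) stands. Exception (c) stands.
Exception (d) requires that the baseline figure is less than 628; but the baseline figure is 696, not less than 628, so (d) is unavailable.
Exception (e) requires that the employer holds a current Small Employer Certificate from the Marisport Labour Board; but the Small Employer Certificate has expired, so (e) is unavailable.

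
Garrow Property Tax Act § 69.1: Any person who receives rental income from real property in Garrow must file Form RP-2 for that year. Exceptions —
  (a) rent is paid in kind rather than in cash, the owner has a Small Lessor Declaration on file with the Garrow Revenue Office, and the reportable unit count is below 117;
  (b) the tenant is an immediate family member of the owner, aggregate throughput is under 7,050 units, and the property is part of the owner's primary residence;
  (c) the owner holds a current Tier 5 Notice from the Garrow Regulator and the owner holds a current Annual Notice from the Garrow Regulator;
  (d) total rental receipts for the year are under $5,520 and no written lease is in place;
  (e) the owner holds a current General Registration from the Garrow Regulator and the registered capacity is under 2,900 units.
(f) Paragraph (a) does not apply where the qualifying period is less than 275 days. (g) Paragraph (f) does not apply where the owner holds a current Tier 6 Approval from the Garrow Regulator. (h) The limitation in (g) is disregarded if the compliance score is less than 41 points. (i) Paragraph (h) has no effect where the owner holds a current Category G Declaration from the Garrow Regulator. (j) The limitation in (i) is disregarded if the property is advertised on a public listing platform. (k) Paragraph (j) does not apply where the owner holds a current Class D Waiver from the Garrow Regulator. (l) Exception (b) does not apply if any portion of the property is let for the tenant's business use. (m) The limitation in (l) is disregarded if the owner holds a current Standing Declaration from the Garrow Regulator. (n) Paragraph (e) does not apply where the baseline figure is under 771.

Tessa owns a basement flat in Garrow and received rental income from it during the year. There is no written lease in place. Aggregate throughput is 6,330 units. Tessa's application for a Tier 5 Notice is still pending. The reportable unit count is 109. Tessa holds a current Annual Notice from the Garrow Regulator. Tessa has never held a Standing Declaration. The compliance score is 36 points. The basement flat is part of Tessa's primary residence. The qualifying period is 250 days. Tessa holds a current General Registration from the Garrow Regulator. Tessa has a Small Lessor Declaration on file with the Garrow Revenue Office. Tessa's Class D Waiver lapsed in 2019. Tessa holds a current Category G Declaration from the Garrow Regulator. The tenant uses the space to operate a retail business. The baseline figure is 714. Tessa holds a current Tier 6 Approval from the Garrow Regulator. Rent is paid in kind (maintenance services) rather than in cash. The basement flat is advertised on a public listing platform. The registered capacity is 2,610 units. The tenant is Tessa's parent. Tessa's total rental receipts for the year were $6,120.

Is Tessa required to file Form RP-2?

Yes — Tessa must file Form RP-2.

Exception (a) is satisfied on its face — rent is paid in kind; a Small Lessor Declaration is on file; the reportable unit count is 109, below the 117 limit. However, paragraphs (f)–(k) must be considered: (f) operates against (a): the qualifying period is 250 days, less than the 275 days limit. (g) is engaged (a current Tier 6 Approval is held), but yields to (h): (h) operates against (g): the compliance score is 36 points, less than the 41 points limit. (i) would limit (h) — a current Category G Declaration is held — but (j) sets (i) aside: (j) is triggered — the property is publicly advertised. (k), which would lift (j), does not operate here — there is no Class D Waiver in force. (a) is therefore removed.
All of (b)'s requirements are met (the tenant is an immediate family member; aggregate throughput is 6,330 units, under the 7,050 units limit; the basement flat is part of the primary residence). But applying paragraphs (l)–(m): (l) operates — the space is let for business use. (m), which would lift (l), is not engaged — the Standing Declaration is not current. So (b) is unavailable.
Exception (c) does not apply: the Tier 5 Notice is not current.
Exception (d) fails — total rental receipts for the year are $6,120, not under $5,520.
Exception (e) is satisfied on its face — a current General Registration is held; the registered capacity is 2,610 units, under the 2,900 units limit. However, paragraph (n) must be considered: (n) operates against (e): the baseline figure is 714, under the 771 limit. (e) is therefore removed.
No exception applies. The general rule governs.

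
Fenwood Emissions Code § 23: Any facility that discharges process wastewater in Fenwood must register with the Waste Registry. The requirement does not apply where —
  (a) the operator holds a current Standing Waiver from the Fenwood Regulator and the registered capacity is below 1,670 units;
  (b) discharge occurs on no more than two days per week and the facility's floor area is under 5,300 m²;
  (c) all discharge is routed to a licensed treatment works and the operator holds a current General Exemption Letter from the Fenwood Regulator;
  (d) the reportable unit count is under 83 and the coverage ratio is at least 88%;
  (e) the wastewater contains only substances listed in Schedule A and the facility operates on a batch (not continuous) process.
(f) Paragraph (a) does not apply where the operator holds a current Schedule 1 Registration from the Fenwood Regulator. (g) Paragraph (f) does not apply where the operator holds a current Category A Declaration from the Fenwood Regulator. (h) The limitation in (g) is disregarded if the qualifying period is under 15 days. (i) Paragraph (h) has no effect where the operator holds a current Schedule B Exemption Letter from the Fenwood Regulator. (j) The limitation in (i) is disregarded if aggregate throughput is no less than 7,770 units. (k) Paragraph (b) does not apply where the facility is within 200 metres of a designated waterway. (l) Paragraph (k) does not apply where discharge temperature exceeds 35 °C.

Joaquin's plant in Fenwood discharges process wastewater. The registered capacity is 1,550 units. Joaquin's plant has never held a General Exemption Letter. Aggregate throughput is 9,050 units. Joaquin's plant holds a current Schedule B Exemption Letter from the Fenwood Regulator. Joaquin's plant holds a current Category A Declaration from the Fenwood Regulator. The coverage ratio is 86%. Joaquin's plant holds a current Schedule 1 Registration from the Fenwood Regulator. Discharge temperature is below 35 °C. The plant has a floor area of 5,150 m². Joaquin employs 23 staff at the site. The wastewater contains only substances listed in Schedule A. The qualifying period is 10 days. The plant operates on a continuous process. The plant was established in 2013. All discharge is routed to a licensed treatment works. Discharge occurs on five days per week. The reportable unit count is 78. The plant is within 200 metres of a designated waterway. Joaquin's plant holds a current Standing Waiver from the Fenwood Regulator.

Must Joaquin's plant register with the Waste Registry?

Yes — Joaquin's plant must register with the Waste Registry.

Exception (a)'s conditions are all satisfied: a current Standing Waiver is held; the registered capacity is 1,550 units, below the 1,670 units limit. But applying paragraphs (f)–(j): (f) operates against (a): a current Schedule 1 Registration is held. (g) operates (a current Category A Declaration is held), but is set aside by (h): (h) operates against (g): the qualifying period is 10 days, under the 15 days limit. (i) would limit (h) — a current Schedule B Exemption Letter is held — but (j) sets (i) aside: (j) applies — aggregate throughput is 9,050 units, meeting the 7,770 units threshold. So (a) is unavailable.
Exception (b) fails — discharge occurs on five days per week.
Exception (c) requires that the operator holds a current General Exemption Letter from the Fenwood Regulator; but no current General Exemption Letter is held, so (c) is unavailable.
Exception (d) does not apply: the coverage ratio is 86%, short of 88%.
Exception (e) fails — the facility operates on a continuous process.
None of the exceptions is available; § 23 applies in full.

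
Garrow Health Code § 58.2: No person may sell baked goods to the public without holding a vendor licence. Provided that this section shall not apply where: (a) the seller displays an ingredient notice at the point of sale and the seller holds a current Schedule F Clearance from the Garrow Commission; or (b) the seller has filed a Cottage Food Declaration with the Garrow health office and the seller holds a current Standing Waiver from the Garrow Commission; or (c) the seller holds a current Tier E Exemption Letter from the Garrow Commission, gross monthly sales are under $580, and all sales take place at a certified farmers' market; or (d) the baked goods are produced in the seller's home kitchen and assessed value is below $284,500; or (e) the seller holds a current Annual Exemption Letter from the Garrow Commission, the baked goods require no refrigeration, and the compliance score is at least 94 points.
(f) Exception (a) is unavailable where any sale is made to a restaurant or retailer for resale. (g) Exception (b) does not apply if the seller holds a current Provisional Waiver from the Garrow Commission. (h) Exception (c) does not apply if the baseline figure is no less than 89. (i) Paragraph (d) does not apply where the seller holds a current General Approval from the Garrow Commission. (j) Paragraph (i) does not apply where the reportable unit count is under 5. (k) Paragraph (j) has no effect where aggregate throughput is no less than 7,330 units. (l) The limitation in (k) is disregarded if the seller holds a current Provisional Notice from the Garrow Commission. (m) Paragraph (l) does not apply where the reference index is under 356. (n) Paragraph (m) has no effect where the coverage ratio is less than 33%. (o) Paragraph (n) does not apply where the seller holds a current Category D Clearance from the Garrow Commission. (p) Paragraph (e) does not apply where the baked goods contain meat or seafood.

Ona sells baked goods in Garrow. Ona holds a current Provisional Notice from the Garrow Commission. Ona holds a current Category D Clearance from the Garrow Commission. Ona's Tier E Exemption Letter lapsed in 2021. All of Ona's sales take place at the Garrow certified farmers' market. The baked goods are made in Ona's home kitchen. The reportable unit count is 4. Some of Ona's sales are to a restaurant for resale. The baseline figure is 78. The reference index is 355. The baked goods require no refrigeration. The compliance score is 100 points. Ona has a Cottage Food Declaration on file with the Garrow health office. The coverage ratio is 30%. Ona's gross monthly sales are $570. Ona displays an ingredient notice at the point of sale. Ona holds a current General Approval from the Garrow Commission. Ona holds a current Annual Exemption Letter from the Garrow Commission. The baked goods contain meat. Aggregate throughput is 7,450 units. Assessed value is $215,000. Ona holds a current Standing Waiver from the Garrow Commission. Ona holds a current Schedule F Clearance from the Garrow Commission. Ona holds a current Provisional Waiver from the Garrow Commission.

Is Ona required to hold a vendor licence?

Yes — Ona must hold a vendor licence.

All of (a)'s requirements are met (an ingredient notice is displayed; a current Schedule F Clearance is held). Turning to paragraph (f): (f) operates against (a): some sales are to a restaurant for resale. So (a) is unavailable.
Exception (b)'s conditions are all satisfied: a Cottage Food Declaration is on file; a current Standing Waiver is held. Turning to paragraph (g): (g) is engaged — a current Provisional Waiver is held. So (b) is unavailable.
Exception (c) does not apply: there is no Tier E Exemption Letter in force.
Exception (d): the baked goods are home-kitchen produced; assessed value is $215,000, below the $284,500 limit — every condition holds. But applying paragraphs (i)–(o): (i) is engaged — a current General Approval is held. (j) is triggered (the reportable unit count is 4, under the 5 limit), but is overridden by (k): (k) operates against (j): aggregate throughput is 7,450 units, meeting the 7,330 units threshold. (l) would limit (k) — a current Provisional Notice is held — but (m) sets (l) aside: (m) is engaged — the reference index is 355, under the 356 limit. (n) is engaged (the coverage ratio is 30%, less than the 33% limit), but is itself disapplied by (o): (o) operates against (n): a current Category D Clearance is held. Exception (d) does not apply.
Exception (e) is satisfied on its face — a current Annual Exemption Letter is held; the baked goods are shelf-stable; the compliance score is 100 points, meeting the 94 points threshold. But: (p) operates against (e): the baked goods contain meat. (e) is therefore removed.
No exception displaces § 58.2.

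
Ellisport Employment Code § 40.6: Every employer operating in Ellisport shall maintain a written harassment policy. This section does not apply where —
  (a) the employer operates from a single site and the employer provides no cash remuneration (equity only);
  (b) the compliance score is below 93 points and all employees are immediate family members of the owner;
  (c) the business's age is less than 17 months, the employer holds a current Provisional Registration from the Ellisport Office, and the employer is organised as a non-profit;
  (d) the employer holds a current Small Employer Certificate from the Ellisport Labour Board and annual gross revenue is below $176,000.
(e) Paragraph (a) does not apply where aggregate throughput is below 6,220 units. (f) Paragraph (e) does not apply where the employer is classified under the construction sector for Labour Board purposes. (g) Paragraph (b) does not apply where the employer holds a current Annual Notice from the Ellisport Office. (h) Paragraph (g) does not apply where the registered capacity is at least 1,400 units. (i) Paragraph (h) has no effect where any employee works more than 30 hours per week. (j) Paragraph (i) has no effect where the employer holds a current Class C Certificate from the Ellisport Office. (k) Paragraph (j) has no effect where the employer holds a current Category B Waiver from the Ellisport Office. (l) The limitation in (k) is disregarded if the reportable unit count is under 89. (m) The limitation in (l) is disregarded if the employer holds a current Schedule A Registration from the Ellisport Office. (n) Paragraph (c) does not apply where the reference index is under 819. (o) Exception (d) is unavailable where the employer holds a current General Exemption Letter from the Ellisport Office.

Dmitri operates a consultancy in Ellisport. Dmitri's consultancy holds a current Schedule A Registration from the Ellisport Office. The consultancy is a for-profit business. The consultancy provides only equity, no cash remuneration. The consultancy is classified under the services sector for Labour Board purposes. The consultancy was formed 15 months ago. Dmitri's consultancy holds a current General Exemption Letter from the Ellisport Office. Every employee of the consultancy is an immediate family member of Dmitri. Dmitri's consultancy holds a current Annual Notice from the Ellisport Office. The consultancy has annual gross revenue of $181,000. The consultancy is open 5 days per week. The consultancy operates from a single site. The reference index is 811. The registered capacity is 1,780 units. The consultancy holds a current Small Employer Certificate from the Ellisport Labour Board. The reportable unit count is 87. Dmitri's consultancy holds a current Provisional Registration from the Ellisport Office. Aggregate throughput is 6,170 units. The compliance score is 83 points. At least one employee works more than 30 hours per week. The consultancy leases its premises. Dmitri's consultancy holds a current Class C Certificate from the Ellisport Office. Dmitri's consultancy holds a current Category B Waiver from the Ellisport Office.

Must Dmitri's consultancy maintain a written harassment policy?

Yes — Dmitri's consultancy must maintain a written harassment policy.

Exception (a)'s conditions are all satisfied: the employer operates from a single site; remuneration is equity-only. However, paragraphs (e)–(f) must be considered: (e) operates against (a): aggregate throughput is 6,170 units, below the 6,220 units limit. (f), which would lift (e), does not operate here — the consultancy is classified under the services sector. So (a) is unavailable.
Exception (b)'s conditions are all satisfied: the compliance score is 83 points, below the 93 points limit; every employee is an immediate family member. But applying paragraphs (g)–(m): (g) operates against (b): a current Annual Notice is held. (h) would limit (g) — the registered capacity is 1,780 units, meeting the 1,400 units threshold — but (i) sets (h) aside: (i) operates against (h): at least one employee exceeds 30 hours/week. (j) would limit (i) — a current Class C Certificate is held — but (k) sets (j) aside: (k) operates against (j): a current Category B Waiver is held. (l) is engaged (the reportable unit count is 87, under the 89 limit), but is set aside by (m): (m) operates against (l): a current Schedule A Registration is held. Exception (b) does not apply.
Exception (c) requires that the employer is organised as a non-profit; but the employer is for-profit, so (c) is unavailable.
Exception (d) requires that annual gross revenue is below $176,000; but annual gross revenue is $181,000, not below $176,000, so (d) is unavailable.
None of the exceptions is available; § 40.6 applies in full.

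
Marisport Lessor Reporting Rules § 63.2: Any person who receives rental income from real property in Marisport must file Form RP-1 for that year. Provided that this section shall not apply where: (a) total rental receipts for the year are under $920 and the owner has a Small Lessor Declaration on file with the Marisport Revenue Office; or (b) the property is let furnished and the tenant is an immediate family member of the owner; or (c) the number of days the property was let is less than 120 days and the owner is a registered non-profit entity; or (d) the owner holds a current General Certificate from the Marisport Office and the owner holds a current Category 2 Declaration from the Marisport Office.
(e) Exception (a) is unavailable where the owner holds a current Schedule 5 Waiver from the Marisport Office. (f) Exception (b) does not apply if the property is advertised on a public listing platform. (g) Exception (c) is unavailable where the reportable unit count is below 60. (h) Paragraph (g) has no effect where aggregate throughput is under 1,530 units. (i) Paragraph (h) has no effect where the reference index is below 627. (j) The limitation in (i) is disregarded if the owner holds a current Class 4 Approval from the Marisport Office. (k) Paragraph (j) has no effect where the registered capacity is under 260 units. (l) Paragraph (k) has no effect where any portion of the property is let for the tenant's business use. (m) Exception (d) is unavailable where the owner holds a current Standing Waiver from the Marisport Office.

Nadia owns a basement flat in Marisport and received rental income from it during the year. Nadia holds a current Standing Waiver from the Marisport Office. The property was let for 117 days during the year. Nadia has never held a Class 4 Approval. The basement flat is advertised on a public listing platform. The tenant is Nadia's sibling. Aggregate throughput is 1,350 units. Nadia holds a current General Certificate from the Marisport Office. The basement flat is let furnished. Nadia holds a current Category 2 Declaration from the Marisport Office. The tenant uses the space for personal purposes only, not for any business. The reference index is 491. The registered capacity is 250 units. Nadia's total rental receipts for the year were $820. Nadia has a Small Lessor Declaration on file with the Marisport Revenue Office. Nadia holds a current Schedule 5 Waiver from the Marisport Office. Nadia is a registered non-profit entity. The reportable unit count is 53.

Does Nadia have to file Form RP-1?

All of (a)'s requirements are met (total rental receipts for the year are $820, under the $920 limit; a Small Lessor Declaration is on file). Turning to paragraph (e): (e) is triggered — a current Schedule 5 Waiver is held. (a) is therefore removed.
Exception (b) is satisfied on its face — the property is let furnished; the tenant is an immediate family member. But: (f) operates against (b): the property is publicly advertised. (b) is therefore removed.
Exception (c): the number of days the property was let is 117 days, less than the 120 days limit; Nadia is a registered non-profit — every condition holds. Turning to paragraphs (g)–(l): (g) operates against (c): the reportable unit count is 53, below the 60 limit. (h) would limit (g) — aggregate throughput is 1,350 units, under the 1,530 units limit — but (i) sets (h) aside: (i) operates against (h): the reference index is 491, below the 627 limit. (j) is not triggered (the Class 4 Approval is not current), so (i) stands. (c) is therefore removed.
Exception (d) is satisfied on its face — a current General Certificate is held; a current Category 2 Declaration is held. But: (m) operates against (d): a current Standing Waiver is held. So (d) is unavailable.
Every exception is unavailable, so the rule governs.

Yes — Nadia must file Form RP-1.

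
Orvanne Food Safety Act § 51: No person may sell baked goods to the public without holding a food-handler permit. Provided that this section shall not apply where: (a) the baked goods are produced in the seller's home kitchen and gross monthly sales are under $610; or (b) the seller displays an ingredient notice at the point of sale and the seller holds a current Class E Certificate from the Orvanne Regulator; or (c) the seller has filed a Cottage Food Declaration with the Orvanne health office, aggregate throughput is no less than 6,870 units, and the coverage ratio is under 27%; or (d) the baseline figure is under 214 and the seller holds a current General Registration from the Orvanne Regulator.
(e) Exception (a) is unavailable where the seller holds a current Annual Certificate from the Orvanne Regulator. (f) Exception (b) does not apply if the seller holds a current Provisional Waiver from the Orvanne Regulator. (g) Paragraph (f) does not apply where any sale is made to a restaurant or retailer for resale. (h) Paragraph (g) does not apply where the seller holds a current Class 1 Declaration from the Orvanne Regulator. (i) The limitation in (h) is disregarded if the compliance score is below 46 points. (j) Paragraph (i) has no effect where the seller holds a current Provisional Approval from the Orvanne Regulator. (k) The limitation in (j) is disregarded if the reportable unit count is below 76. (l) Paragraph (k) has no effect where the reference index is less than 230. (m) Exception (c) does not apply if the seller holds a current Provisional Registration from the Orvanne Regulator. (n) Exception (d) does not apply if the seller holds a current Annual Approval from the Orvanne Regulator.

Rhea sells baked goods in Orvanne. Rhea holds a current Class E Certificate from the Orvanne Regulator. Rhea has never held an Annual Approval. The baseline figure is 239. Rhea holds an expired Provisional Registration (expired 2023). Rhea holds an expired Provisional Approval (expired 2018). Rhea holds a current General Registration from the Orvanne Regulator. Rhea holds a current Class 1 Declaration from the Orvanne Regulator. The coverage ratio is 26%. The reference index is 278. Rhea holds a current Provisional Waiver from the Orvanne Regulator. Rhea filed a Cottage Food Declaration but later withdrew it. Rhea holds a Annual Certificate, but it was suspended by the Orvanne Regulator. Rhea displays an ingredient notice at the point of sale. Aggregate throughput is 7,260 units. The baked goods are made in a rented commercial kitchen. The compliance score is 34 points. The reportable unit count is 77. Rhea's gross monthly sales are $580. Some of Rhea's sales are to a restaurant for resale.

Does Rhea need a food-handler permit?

No — exception (b) applies; Rhea is not required to hold a food-handler permit.

Exception (a) does not apply: the baked goods are made in a commercial kitchen, not a home kitchen.
Exception (b)'s conditions are all satisfied: an ingredient notice is displayed; a current Class E Certificate is held. Applying paragraphs (f)–(l): (f) is triggered (a current Provisional Waiver is held), but is itself disapplied by (g): (g) is engaged — some sales are to a restaurant for resale. (h) would limit (g) — a current Class 1 Declaration is held — but (i) sets (h) aside: (i) operates against (h): the compliance score is 34 points, below the 46 points limit. (j) is not triggered (the Provisional Approval is not current), so (i) stands. Exception (b) stands.
Exception (c) fails — the Cottage Food Declaration was withdrawn.
Exception (d) fails — the baseline figure is 239, not under 214.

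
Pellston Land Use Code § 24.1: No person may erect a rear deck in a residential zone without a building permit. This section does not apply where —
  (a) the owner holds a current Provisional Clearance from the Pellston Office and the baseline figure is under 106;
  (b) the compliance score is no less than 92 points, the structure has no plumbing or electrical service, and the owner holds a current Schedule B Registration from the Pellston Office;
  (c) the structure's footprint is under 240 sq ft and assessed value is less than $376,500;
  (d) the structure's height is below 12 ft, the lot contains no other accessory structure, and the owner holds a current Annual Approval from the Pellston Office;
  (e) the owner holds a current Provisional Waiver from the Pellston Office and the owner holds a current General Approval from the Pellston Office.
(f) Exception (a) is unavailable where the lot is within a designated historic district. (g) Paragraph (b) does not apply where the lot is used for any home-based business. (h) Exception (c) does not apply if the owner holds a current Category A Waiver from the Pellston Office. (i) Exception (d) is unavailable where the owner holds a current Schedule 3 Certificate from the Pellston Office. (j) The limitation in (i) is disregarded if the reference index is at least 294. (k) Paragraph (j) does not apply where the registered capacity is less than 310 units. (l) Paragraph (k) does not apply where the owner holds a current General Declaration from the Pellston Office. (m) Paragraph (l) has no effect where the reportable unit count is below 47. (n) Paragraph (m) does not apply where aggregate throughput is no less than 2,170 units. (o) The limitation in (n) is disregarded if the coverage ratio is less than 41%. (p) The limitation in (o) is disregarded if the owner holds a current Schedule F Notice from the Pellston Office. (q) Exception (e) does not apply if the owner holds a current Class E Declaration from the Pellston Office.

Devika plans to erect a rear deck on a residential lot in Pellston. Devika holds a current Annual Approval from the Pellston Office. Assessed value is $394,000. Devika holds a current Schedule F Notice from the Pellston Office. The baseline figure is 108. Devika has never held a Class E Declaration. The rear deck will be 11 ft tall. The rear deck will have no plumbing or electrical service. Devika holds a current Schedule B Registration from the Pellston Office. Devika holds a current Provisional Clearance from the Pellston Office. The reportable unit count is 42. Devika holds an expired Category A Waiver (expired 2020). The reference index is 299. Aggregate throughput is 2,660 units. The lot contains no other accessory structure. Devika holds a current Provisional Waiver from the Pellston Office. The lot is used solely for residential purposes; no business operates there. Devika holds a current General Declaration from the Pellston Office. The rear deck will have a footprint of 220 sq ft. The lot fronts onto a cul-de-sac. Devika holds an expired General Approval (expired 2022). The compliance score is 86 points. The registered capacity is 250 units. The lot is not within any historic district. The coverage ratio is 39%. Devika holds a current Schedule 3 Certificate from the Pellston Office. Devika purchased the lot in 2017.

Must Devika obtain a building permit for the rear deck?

Exception (a) fails — the baseline figure is 108, not under 106.
Exception (b) does not apply: the compliance score is 86 points, short of 92 points.
Exception (c) fails — assessed value is $394,000, not less than $376,500.
Exception (d) is satisfied on its face — the structure's height is 11 ft, below the 12 ft limit; the lot has no other accessory structure; a current Annual Approval is held. Considering the limiting provisions: (i) would limit (d) — a current Schedule 3 Certificate is held — but (j) sets (i) aside: (j) operates against (i): the reference index is 299, meeting the 294 threshold. (k) is engaged (the registered capacity is 250 units, less than the 310 units limit), but is itself disapplied by (l): (l) is engaged — a current General Declaration is held. (m) would limit (l) — the reportable unit count is 42, below the 47 limit — but (n) sets (m) aside: (n) operates against (m): aggregate throughput is 2,660 units, meeting the 2,170 units threshold. (o) applies (the coverage ratio is 39%, less than the 41% limit), but yields to (p): (p) operates against (o): a current Schedule F Notice is held. Exception (d) stands.
Exception (e) requires that the owner holds a current General Approval from the Pellston Office; but no current General Approval is held, so (e) is unavailable.

No — exception (d) applies; Devika does not need a building permit.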